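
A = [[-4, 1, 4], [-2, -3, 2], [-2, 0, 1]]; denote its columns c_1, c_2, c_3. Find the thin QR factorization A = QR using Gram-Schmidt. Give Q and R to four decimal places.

Q = [[-0.8165, 0.4252, 0.3906], [-0.4082, -0.9035, 0.1302], [-0.4082, 0.0531, -0.9113]], R = [[4.8990, 0.4082, -4.4907], [0.0000, 3.1358, -0.0531], [0.0000, 0.0000, 0.9113]]

c_1 = (-4, -2, -2); ‖c_1‖ = 4.8990, so e_1 = (-0.8165, -0.4082, -0.4082).
e_1·c_2 = (-0.8165)·1 + (-0.4082)·(-3) + (-0.4082)·0 = 0.4082.
u_2 = c_2 − 0.4082·e_1 = (1.3333, -2.8333, 0.1667).
‖u_2‖ = 3.1358, so e_2 = (0.4252, -0.9035, 0.0531).
e_1·c_3 = (-0.8165)·4 + (-0.4082)·2 + (-0.4082)·1 = -4.4907; e_2·c_3 = 0.4252·4 + (-0.9035)·2 + 0.0531·1 = -0.0531.
u_3 = c_3 + 4.4907·e_1 + 0.0531·e_2 = (0.3559, 0.1186, -0.8305).
‖u_3‖ = 0.9113, so e_3 = (0.3906, 0.1302, -0.9113).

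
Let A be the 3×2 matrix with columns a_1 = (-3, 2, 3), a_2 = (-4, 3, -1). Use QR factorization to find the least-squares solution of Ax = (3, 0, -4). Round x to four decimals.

a_1 = (-3, 2, 3); ‖a_1‖ = 4.6904, so e_1 = (-0.6396, 0.4264, 0.6396).
e_1·a_2 = (-0.6396)·(-4) + 0.4264·3 + 0.6396·(-1) = 3.1980.
u_2 = a_2 − 3.1980·e_1 = (-1.9545, 1.6364, -3.0455).
‖u_2‖ = 3.9715, so e_2 = (-0.4921, 0.4120, -0.7668).
Qᵀb = (-4.4772, 1.5909).
Back-substitute: x_2 = 1.5909/3.9715 = 0.4006.
x_1 = (-4.4772 − 3.1980·0.4006)/4.6904 = -1.2277.

x = (-1.2277, 0.4006)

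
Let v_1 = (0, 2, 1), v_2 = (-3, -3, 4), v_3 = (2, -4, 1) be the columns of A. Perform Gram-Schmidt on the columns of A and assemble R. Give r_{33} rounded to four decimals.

r_{33} = 3.1046

v_1 = (0, 2, 1); ‖v_1‖ = 2.2361, so e_1 = (0.0000, 0.8944, 0.4472).
e_1·v_2 = 0.0000·(-3) + 0.8944·(-3) + 0.4472·4 = -0.8944.
u_2 = v_2 + 0.8944·e_1 = (-3.0000, -2.2000, 4.4000).
‖u_2‖ = 5.7619, so e_2 = (-0.5207, -0.3818, 0.7636).
e_1·v_3 = 0.0000·2 + 0.8944·(-4) + 0.4472·1 = -3.1305; e_2·v_3 = (-0.5207)·2 + (-0.3818)·(-4) + 0.7636·1 = 1.2496.
u_3 = v_3 + 3.1305·e_1 − 1.2496·e_2 = (2.6506, -0.7229, 1.4458).
r_{33} = ‖u_3‖ = 3.1046.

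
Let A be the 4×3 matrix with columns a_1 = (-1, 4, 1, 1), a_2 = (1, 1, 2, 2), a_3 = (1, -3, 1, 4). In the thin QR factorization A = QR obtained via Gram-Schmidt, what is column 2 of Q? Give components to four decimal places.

q_1 = a_1/‖a_1‖ = (-1, 4, 1, 1)/4.3589 = (-0.2294, 0.9177, 0.2294, 0.2294).
r_{12} = q_1·a_2 = 1.6059.
u_2 = a_2 − 1.6059·q_1 = (1.3684, -0.4737, 1.6316, 1.6316).
‖u_2‖ = 2.7242, so q_2 = (0.5023, -0.1739, 0.5989, 0.5989).

q_2 = (0.5023, -0.1739, 0.5989, 0.5989)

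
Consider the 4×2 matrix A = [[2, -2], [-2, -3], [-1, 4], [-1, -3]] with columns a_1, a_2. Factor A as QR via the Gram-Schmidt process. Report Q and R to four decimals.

Q = [[0.6325, -0.3574], [-0.6325, -0.4548], [-0.3162, 0.6660], [-0.3162, -0.4711]], R = [[3.1623, 0.3162], [0.0000, 6.1563]]

a_1 = (2, -2, -1, -1); ‖a_1‖ = 3.1623, so q_1 = (0.6325, -0.6325, -0.3162, -0.3162).
q_1·a_2 = 0.6325·(-2) + (-0.6325)·(-3) + (-0.3162)·4 + (-0.3162)·(-3) = 0.3162.
u_2 = a_2 − 0.3162·q_1 = (-2.2000, -2.8000, 4.1000, -2.9000).
‖u_2‖ = 6.1563, so q_2 = (-0.3574, -0.4548, 0.6660, -0.4711).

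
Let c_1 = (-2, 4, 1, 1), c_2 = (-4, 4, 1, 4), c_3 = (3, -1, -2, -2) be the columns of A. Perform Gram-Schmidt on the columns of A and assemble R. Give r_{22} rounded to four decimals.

c_1 = (-2, 4, 1, 1); ‖c_1‖ = 4.6904, so q_1 = (-0.4264, 0.8528, 0.2132, 0.2132).
q_1·c_2 = (-0.4264)·(-4) + 0.8528·4 + 0.2132·1 + 0.2132·4 = 6.1828.
u_2 = c_2 − 6.1828·q_1 = (-1.3636, -1.2727, -0.3182, 2.6818).
r_{22} = ‖u_2‖ = 3.2822.

r_{22} = 3.2822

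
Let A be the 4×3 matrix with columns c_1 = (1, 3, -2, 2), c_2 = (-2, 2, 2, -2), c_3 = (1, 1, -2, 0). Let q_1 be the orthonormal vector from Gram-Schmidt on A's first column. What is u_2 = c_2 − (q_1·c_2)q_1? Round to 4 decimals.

q_1 = c_1/‖c_1‖ = (1, 3, -2, 2)/4.2426 = (0.2357, 0.7071, -0.4714, 0.4714).
r_{12} = q_1·c_2 = -0.9428.
u_2 = c_2 + 0.9428·q_1 = (-1.7778, 2.6667, 1.5556, -1.5556).

u_2 = (-1.7778, 2.6667, 1.5556, -1.5556)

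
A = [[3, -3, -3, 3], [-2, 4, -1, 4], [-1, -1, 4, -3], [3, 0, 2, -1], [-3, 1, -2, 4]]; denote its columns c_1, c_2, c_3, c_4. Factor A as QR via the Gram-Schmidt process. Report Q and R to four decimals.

e_1 = c_1/‖c_1‖ = (3, -2, -1, 3, -3)/5.6569 = (0.5303, -0.3536, -0.1768, 0.5303, -0.5303).
r_{12} = e_1·c_2 = -3.3588.
u_2 = c_2 + 3.3588·e_1 = (-1.2188, 2.8125, -1.5938, 1.7812, -0.7812).
‖u_2‖ = 3.9647, so e_2 = (-0.3074, 0.7094, -0.4020, 0.4493, -0.1971).
r_{13} = e_1·c_3 = 0.1768; r_{23} = e_2·c_3 = -0.1025.
u_3 = c_3 − 0.1768·e_1 + 0.1025·e_2 = (-3.1252, -0.8648, 3.9901, 1.9523, -1.9264).
‖u_3‖ = 5.8274, so e_3 = (-0.5363, -0.1484, 0.6847, 0.3350, -0.3306).
r_{14} = e_1·c_4 = -1.9445; r_{24} = e_2·c_4 = 1.8838; r_{34} = e_3·c_4 = -5.9140.
u_4 = c_4 + 1.9445·e_1 − 1.8838·e_2 + 5.9140·e_3 = (1.4386, 1.0985, 1.4629, 1.1662, 1.3849).
‖u_4‖ = 2.9486, so e_4 = (0.4879, 0.3725, 0.4961, 0.3955, 0.4697).

Q = [[0.5303, -0.3074, -0.5363, 0.4879], [-0.3536, 0.7094, -0.1484, 0.3725], [-0.1768, -0.4020, 0.6847, 0.4961], [0.5303, 0.4493, 0.3350, 0.3955], [-0.5303, -0.1971, -0.3306, 0.4697]], R = [[5.6569, -3.3588, 0.1768, -1.9445], [0.0000, 3.9647, -0.1025, 1.8838], [0.0000, 0.0000, 5.8274, -5.9140], [0.0000, 0.0000, 0.0000, 2.9486]]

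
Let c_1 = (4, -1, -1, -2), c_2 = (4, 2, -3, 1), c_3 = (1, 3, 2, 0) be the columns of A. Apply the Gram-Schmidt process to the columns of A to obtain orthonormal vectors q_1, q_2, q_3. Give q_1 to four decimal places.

c_1 = (4, -1, -1, -2); ‖c_1‖ = 4.6904, so q_1 = (0.8528, -0.2132, -0.2132, -0.4264).

q_1 = (0.8528, -0.2132, -0.2132, -0.4264)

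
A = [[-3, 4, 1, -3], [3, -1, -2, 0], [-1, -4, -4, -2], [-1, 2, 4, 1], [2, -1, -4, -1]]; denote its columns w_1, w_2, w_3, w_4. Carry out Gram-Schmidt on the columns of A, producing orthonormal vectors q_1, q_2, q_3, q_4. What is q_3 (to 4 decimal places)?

q_3 = (-0.6116, -0.1261, -0.1992, 0.4638, -0.5961)

w_1 = (-3, 3, -1, -1, 2); ‖w_1‖ = 4.8990, so q_1 = (-0.6124, 0.6124, -0.2041, -0.2041, 0.4082).
q_1·w_2 = (-0.6124)·4 + 0.6124·(-1) + (-0.2041)·(-4) + (-0.2041)·2 + 0.4082·(-1) = -3.0619.
u_2 = w_2 + 3.0619·q_1 = (2.1250, 0.8750, -4.6250, 1.3750, 0.2500).
‖u_2‖ = 5.3502, so q_2 = (0.3972, 0.1635, -0.8644, 0.2570, 0.0467).
q_1·w_3 = (-0.6124)·1 + 0.6124·(-2) + (-0.2041)·(-4) + (-0.2041)·4 + 0.4082·(-4) = -3.4701; q_2·w_3 = 0.3972·1 + 0.1635·(-2) + (-0.8644)·(-4) + 0.2570·4 + 0.0467·(-4) = 4.3690.
u_3 = w_3 + 3.4701·q_1 − 4.3690·q_2 = (-2.8603, -0.5895, -0.9316, 2.1689, -2.7875).
‖u_3‖ = 4.6766, so q_3 = (-0.6116, -0.1261, -0.1992, 0.4638, -0.5961).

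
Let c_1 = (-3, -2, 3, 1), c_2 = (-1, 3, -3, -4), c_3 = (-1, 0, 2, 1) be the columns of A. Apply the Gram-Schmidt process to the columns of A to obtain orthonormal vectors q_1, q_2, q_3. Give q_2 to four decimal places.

q_2 = (-0.6318, 0.3293, -0.1869, -0.6763)

c_1 = (-3, -2, 3, 1); ‖c_1‖ = 4.7958, so q_1 = (-0.6255, -0.4170, 0.6255, 0.2085).
q_1·c_2 = (-0.6255)·(-1) + (-0.4170)·3 + 0.6255·(-3) + 0.2085·(-4) = -3.3362.
u_2 = c_2 + 3.3362·q_1 = (-3.0870, 1.6087, -0.9130, -3.3043).
‖u_2‖ = 4.8856, so q_2 = (-0.6318, 0.3293, -0.1869, -0.6763).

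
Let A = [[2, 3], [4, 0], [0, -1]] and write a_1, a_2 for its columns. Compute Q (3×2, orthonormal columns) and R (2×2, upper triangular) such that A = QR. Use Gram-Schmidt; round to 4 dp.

Q = [[0.4472, 0.8381], [0.8944, -0.4191], [0.0000, -0.3492]], R = [[4.4721, 1.3416], [0.0000, 2.8636]]

e_1 = a_1/‖a_1‖ = (2, 4, 0)/4.4721 = (0.4472, 0.8944, 0.0000).
r_{12} = e_1·a_2 = 1.3416.
u_2 = a_2 − 1.3416·e_1 = (2.4000, -1.2000, -1.0000).
‖u_2‖ = 2.8636, so e_2 = (0.8381, -0.4191, -0.3492).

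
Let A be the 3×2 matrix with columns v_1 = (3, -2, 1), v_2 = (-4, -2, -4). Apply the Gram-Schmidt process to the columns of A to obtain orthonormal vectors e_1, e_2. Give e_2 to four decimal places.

e_2 = (-0.2817, -0.7325, -0.6198)

v_1 = (3, -2, 1); ‖v_1‖ = 3.7417, so e_1 = (0.8018, -0.5345, 0.2673).
e_1·v_2 = 0.8018·(-4) + (-0.5345)·(-2) + 0.2673·(-4) = -3.2071.
u_2 = v_2 + 3.2071·e_1 = (-1.4286, -3.7143, -3.1429).
‖u_2‖ = 5.0709, so e_2 = (-0.2817, -0.7325, -0.6198).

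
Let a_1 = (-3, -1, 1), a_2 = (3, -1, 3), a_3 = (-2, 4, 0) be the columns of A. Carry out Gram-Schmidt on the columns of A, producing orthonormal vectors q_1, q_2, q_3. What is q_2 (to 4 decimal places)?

a_1 = (-3, -1, 1); ‖a_1‖ = 3.3166, so q_1 = (-0.9045, -0.3015, 0.3015).
q_1·a_2 = (-0.9045)·3 + (-0.3015)·(-1) + 0.3015·3 = -1.5076.
u_2 = a_2 + 1.5076·q_1 = (1.6364, -1.4545, 3.4545).
‖u_2‖ = 4.0899, so q_2 = (0.4001, -0.3556, 0.8447).

q_2 = (0.4001, -0.3556, 0.8447)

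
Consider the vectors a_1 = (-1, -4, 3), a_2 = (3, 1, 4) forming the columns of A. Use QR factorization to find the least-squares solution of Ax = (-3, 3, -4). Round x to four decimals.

x = (-0.6697, -0.7174)

q_1 = a_1/‖a_1‖ = (-1, -4, 3)/5.0990 = (-0.1961, -0.7845, 0.5883).
r_{12} = q_1·a_2 = 0.9806.
u_2 = a_2 − 0.9806·q_1 = (3.1923, 1.7692, 3.4231).
‖u_2‖ = 5.0038, so q_2 = (0.6380, 0.3536, 0.6841).
Qᵀb = (-4.1184, -3.5895).
Back-substitute: x_2 = -3.5895/5.0038 = -0.7174.
x_1 = (-4.1184 − 0.9806·(-0.7174))/5.0990 = -0.6697.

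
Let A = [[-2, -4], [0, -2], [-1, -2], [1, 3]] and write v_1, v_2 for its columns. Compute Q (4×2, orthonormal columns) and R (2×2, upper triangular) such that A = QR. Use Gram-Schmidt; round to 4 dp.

e_1 = v_1/‖v_1‖ = (-2, 0, -1, 1)/2.4495 = (-0.8165, 0.0000, -0.4082, 0.4082).
r_{12} = e_1·v_2 = 5.3072.
u_2 = v_2 − 5.3072·e_1 = (0.3333, -2.0000, 0.1667, 0.8333).
‖u_2‖ = 2.1985, so e_2 = (0.1516, -0.9097, 0.0758, 0.3790).

Q = [[-0.8165, 0.1516], [0.0000, -0.9097], [-0.4082, 0.0758], [0.4082, 0.3790]], R = [[2.4495, 5.3072], [0.0000, 2.1985]]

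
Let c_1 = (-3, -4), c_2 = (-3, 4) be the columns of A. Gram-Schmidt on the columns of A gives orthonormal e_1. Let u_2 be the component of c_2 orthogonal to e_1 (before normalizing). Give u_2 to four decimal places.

c_1 = (-3, -4); ‖c_1‖ = 5.0000, so e_1 = (-0.6000, -0.8000).
e_1·c_2 = (-0.6000)·(-3) + (-0.8000)·4 = -1.4000.
u_2 = c_2 + 1.4000·e_1 = (-3.8400, 2.8800).

u_2 = (-3.8400, 2.8800)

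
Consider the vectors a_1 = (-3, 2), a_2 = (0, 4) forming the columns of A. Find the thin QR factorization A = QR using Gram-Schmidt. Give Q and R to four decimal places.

q_1 = a_1/‖a_1‖ = (-3, 2)/3.6056 = (-0.8321, 0.5547).
r_{12} = q_1·a_2 = 2.2188.
u_2 = a_2 − 2.2188·q_1 = (1.8462, 2.7692).
‖u_2‖ = 3.3282, so q_2 = (0.5547, 0.8321).

Q = [[-0.8321, 0.5547], [0.5547, 0.8321]], R = [[3.6056, 2.2188], [0.0000, 3.3282]]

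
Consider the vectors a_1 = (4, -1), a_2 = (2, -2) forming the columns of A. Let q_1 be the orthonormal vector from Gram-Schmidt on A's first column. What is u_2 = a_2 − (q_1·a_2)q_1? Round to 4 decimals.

a_1 = (4, -1); ‖a_1‖ = 4.1231, so q_1 = (0.9701, -0.2425).
q_1·a_2 = 0.9701·2 + (-0.2425)·(-2) = 2.4254.
u_2 = a_2 − 2.4254·q_1 = (-0.3529, -1.4118).

u_2 = (-0.3529, -1.4118)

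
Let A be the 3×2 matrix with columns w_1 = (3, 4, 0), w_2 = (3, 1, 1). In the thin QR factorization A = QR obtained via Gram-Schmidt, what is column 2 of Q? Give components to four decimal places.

e_2 = (0.6993, -0.5245, 0.4856)

w_1 = (3, 4, 0); ‖w_1‖ = 5.0000, so e_1 = (0.6000, 0.8000, 0.0000).
e_1·w_2 = 0.6000·3 + 0.8000·1 + 0.0000·1 = 2.6000.
u_2 = w_2 − 2.6000·e_1 = (1.4400, -1.0800, 1.0000).
‖u_2‖ = 2.0591, so e_2 = (0.6993, -0.5245, 0.4856).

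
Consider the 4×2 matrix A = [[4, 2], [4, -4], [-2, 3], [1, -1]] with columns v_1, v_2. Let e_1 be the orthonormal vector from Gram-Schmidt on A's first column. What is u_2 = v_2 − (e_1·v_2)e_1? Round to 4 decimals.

u_2 = (3.6216, -2.3784, 2.1892, -0.5946)

v_1 = (4, 4, -2, 1); ‖v_1‖ = 6.0828, so e_1 = (0.6576, 0.6576, -0.3288, 0.1644).
e_1·v_2 = 0.6576·2 + 0.6576·(-4) + (-0.3288)·3 + 0.1644·(-1) = -2.4660.
u_2 = v_2 + 2.4660·e_1 = (3.6216, -2.3784, 2.1892, -0.5946).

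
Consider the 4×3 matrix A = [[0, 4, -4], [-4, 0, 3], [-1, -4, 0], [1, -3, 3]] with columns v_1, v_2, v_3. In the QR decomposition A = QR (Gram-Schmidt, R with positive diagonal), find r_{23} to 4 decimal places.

v_1 = (0, -4, -1, 1); ‖v_1‖ = 4.2426, so e_1 = (0.0000, -0.9428, -0.2357, 0.2357).
e_1·v_2 = 0.0000·4 + (-0.9428)·0 + (-0.2357)·(-4) + 0.2357·(-3) = 0.2357.
u_2 = v_2 − 0.2357·e_1 = (4.0000, 0.2222, -3.9444, -3.0556).
‖u_2‖ = 6.3988, so e_2 = (0.6251, 0.0347, -0.6164, -0.4775).
r_{23} = e_2·v_3 = -3.8289.

r_{23} = -3.8289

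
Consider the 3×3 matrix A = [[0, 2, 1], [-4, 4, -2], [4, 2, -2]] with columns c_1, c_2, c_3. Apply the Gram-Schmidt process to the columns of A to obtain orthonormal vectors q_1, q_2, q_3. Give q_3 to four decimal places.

q_3 = (0.9045, -0.3015, -0.3015)

q_1 = c_1/‖c_1‖ = (0, -4, 4)/5.6569 = (0.0000, -0.7071, 0.7071).
r_{12} = q_1·c_2 = -1.4142.
u_2 = c_2 + 1.4142·q_1 = (2.0000, 3.0000, 3.0000).
‖u_2‖ = 4.6904, so q_2 = (0.4264, 0.6396, 0.6396).
r_{13} = q_1·c_3 = 0.0000; r_{23} = q_2·c_3 = -2.1320.
u_3 = c_3 + 0.0000·q_1 + 2.1320·q_2 = (1.9091, -0.6364, -0.6364).
‖u_3‖ = 2.1106, so q_3 = (0.9045, -0.3015, -0.3015).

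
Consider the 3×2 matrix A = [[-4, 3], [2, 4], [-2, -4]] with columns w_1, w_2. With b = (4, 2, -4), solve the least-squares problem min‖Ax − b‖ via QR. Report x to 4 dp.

x = (-0.3182, 0.9091)

w_1 = (-4, 2, -2); ‖w_1‖ = 4.8990, so e_1 = (-0.8165, 0.4082, -0.4082).
e_1·w_2 = (-0.8165)·3 + 0.4082·4 + (-0.4082)·(-4) = 0.8165.
u_2 = w_2 − 0.8165·e_1 = (3.6667, 3.6667, -3.6667).
‖u_2‖ = 6.3509, so e_2 = (0.5774, 0.5774, -0.5774).
Qᵀb = (-0.8165, 5.7735).
Back-substitute: x_2 = 5.7735/6.3509 = 0.9091.
x_1 = (-0.8165 − 0.8165·0.9091)/4.8990 = -0.3182.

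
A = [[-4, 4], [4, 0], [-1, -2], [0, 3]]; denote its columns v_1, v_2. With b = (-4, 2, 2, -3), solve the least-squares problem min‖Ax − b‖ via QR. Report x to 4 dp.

x = (0.3049, -0.8528)

q_1 = v_1/‖v_1‖ = (-4, 4, -1, 0)/5.7446 = (-0.6963, 0.6963, -0.1741, 0.0000).
r_{12} = q_1·v_2 = -2.4371.
u_2 = v_2 + 2.4371·q_1 = (2.3030, 1.6970, -2.4242, 3.0000).
‖u_2‖ = 4.8021, so q_2 = (0.4796, 0.3534, -0.5048, 0.6247).
Qᵀb = (3.8297, -4.0954).
Back-substitute: x_2 = -4.0954/4.8021 = -0.8528.
x_1 = (3.8297 + 2.4371·(-0.8528))/5.7446 = 0.3049.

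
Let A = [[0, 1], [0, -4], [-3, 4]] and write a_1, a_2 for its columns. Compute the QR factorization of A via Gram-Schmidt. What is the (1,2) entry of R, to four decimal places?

q_1 = a_1/‖a_1‖ = (0, 0, -3)/3.0000 = (0.0000, 0.0000, -1.0000).
r_{12} = q_1·a_2 = -4.0000.

r_{12} = -4.0000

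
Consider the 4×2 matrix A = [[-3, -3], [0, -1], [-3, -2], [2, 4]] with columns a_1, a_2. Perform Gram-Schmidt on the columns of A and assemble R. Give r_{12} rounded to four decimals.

e_1 = a_1/‖a_1‖ = (-3, 0, -3, 2)/4.6904 = (-0.6396, 0.0000, -0.6396, 0.4264).
r_{12} = e_1·a_2 = 4.9036.

r_{12} = 4.9036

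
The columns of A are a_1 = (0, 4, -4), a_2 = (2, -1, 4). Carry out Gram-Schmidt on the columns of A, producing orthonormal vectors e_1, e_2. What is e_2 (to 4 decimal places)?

e_2 = (0.6860, 0.5145, 0.5145)

a_1 = (0, 4, -4); ‖a_1‖ = 5.6569, so e_1 = (0.0000, 0.7071, -0.7071).
e_1·a_2 = 0.0000·2 + 0.7071·(-1) + (-0.7071)·4 = -3.5355.
u_2 = a_2 + 3.5355·e_1 = (2.0000, 1.5000, 1.5000).
‖u_2‖ = 2.9155, so e_2 = (0.6860, 0.5145, 0.5145).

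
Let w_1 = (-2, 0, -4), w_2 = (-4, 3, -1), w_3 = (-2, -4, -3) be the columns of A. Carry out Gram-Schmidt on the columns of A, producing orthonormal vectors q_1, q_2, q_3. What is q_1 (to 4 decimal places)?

q_1 = (-0.4472, 0.0000, -0.8944)

w_1 = (-2, 0, -4); ‖w_1‖ = 4.4721, so q_1 = (-0.4472, 0.0000, -0.8944).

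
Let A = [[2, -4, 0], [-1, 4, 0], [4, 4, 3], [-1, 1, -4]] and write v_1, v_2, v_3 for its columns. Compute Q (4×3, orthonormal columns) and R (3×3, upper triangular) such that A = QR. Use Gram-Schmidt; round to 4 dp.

v_1 = (2, -1, 4, -1); ‖v_1‖ = 4.6904, so q_1 = (0.4264, -0.2132, 0.8528, -0.2132).
q_1·v_2 = 0.4264·(-4) + (-0.2132)·4 + 0.8528·4 + (-0.2132)·1 = 0.6396.
u_2 = v_2 − 0.6396·q_1 = (-4.2727, 4.1364, 3.4545, 1.1364).
‖u_2‖ = 6.9707, so q_2 = (-0.6130, 0.5934, 0.4956, 0.1630).
q_1·v_3 = 0.4264·0 + (-0.2132)·0 + 0.8528·3 + (-0.2132)·(-4) = 3.4112; q_2·v_3 = (-0.6130)·0 + 0.5934·0 + 0.4956·3 + 0.1630·(-4) = 0.8347.
u_3 = v_3 − 3.4112·q_1 − 0.8347·q_2 = (-0.9429, 0.2320, -0.3227, -3.4088).
‖u_3‖ = 3.5591, so q_3 = (-0.2649, 0.0652, -0.0907, -0.9578).

Q = [[0.4264, -0.6130, -0.2649], [-0.2132, 0.5934, 0.0652], [0.8528, 0.4956, -0.0907], [-0.2132, 0.1630, -0.9578]], R = [[4.6904, 0.6396, 3.4112], [0.0000, 6.9707, 0.8347], [0.0000, 0.0000, 3.5591]]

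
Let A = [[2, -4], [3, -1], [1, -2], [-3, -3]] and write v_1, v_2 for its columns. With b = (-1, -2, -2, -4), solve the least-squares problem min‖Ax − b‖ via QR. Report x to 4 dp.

v_1 = (2, 3, 1, -3); ‖v_1‖ = 4.7958, so q_1 = (0.4170, 0.6255, 0.2085, -0.6255).
q_1·v_2 = 0.4170·(-4) + 0.6255·(-1) + 0.2085·(-2) + (-0.6255)·(-3) = -0.8341.
u_2 = v_2 + 0.8341·q_1 = (-3.6522, -0.4783, -1.8261, -3.5217).
‖u_2‖ = 5.4133, so q_2 = (-0.6747, -0.0883, -0.3373, -0.6506).
Qᵀb = (0.4170, 4.1283).
Back-substitute: x_2 = 4.1283/5.4133 = 0.7626.
x_1 = (0.4170 + 0.8341·0.7626)/4.7958 = 0.2196.

x = (0.2196, 0.7626)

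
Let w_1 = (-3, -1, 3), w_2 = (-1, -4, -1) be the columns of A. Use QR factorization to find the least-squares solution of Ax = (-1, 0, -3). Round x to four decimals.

w_1 = (-3, -1, 3); ‖w_1‖ = 4.3589, so q_1 = (-0.6882, -0.2294, 0.6882).
q_1·w_2 = (-0.6882)·(-1) + (-0.2294)·(-4) + 0.6882·(-1) = 0.9177.
u_2 = w_2 − 0.9177·q_1 = (-0.3684, -3.7895, -1.6316).
‖u_2‖ = 4.1422, so q_2 = (-0.0889, -0.9148, -0.3939).
Qᵀb = (-1.3765, 1.2706).
Back-substitute: x_2 = 1.2706/4.1422 = 0.3067.
x_1 = (-1.3765 − 0.9177·0.3067)/4.3589 = -0.3804.

x = (-0.3804, 0.3067)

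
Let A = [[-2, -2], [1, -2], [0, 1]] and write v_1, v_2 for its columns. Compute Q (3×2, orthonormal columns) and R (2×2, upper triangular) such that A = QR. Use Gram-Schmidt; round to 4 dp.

Q = [[-0.8944, -0.4191], [0.4472, -0.8381], [0.0000, 0.3492]], R = [[2.2361, 0.8944], [0.0000, 2.8636]]

v_1 = (-2, 1, 0); ‖v_1‖ = 2.2361, so e_1 = (-0.8944, 0.4472, 0.0000).
e_1·v_2 = (-0.8944)·(-2) + 0.4472·(-2) + 0.0000·1 = 0.8944.
u_2 = v_2 − 0.8944·e_1 = (-1.2000, -2.4000, 1.0000).
‖u_2‖ = 2.8636, so e_2 = (-0.4191, -0.8381, 0.3492).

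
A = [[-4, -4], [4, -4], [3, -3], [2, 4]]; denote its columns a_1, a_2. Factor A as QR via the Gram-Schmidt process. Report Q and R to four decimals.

a_1 = (-4, 4, 3, 2); ‖a_1‖ = 6.7082, so e_1 = (-0.5963, 0.5963, 0.4472, 0.2981).
e_1·a_2 = (-0.5963)·(-4) + 0.5963·(-4) + 0.4472·(-3) + 0.2981·4 = -0.1491.
u_2 = a_2 + 0.1491·e_1 = (-4.0889, -3.9111, -2.9333, 4.0444).
‖u_2‖ = 7.5484, so e_2 = (-0.5417, -0.5181, -0.3886, 0.5358).

Q = [[-0.5963, -0.5417], [0.5963, -0.5181], [0.4472, -0.3886], [0.2981, 0.5358]], R = [[6.7082, -0.1491], [0.0000, 7.5484]]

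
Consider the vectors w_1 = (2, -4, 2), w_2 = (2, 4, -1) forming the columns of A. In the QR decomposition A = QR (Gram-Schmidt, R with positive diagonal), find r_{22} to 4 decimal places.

r_{22} = 3.5824

q_1 = w_1/‖w_1‖ = (2, -4, 2)/4.8990 = (0.4082, -0.8165, 0.4082).
r_{12} = q_1·w_2 = -2.8577.
u_2 = w_2 + 2.8577·q_1 = (3.1667, 1.6667, 0.1667).
r_{22} = ‖u_2‖ = 3.5824.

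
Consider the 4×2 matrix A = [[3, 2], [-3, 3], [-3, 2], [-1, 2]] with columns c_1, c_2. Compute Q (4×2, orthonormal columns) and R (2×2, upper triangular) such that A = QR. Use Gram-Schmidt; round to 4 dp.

c_1 = (3, -3, -3, -1); ‖c_1‖ = 5.2915, so e_1 = (0.5669, -0.5669, -0.5669, -0.1890).
e_1·c_2 = 0.5669·2 + (-0.5669)·3 + (-0.5669)·2 + (-0.1890)·2 = -2.0788.
u_2 = c_2 + 2.0788·e_1 = (3.1786, 1.8214, 0.8214, 1.6071).
‖u_2‖ = 4.0839, so e_2 = (0.7783, 0.4460, 0.2011, 0.3935).

Q = [[0.5669, 0.7783], [-0.5669, 0.4460], [-0.5669, 0.2011], [-0.1890, 0.3935]], R = [[5.2915, -2.0788], [0.0000, 4.0839]]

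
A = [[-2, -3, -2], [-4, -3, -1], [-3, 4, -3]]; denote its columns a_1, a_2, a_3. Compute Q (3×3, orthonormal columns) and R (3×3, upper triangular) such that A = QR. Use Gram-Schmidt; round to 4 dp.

Q = [[-0.3714, -0.4519, -0.8111], [-0.7428, -0.3796, 0.5516], [-0.5571, 0.8073, -0.1947]], R = [[5.3852, 1.1142, 3.1568], [0.0000, 5.7235, -1.1387], [0.0000, 0.0000, 1.6547]]

e_1 = a_1/‖a_1‖ = (-2, -4, -3)/5.3852 = (-0.3714, -0.7428, -0.5571).
r_{12} = e_1·a_2 = 1.1142.
u_2 = a_2 − 1.1142·e_1 = (-2.5862, -2.1724, 4.6207).
‖u_2‖ = 5.7235, so e_2 = (-0.4519, -0.3796, 0.8073).
r_{13} = e_1·a_3 = 3.1568; r_{23} = e_2·a_3 = -1.1387.
u_3 = a_3 − 3.1568·e_1 + 1.1387·e_2 = (-1.3421, 0.9126, -0.3221).
‖u_3‖ = 1.6547, so e_3 = (-0.8111, 0.5516, -0.1947).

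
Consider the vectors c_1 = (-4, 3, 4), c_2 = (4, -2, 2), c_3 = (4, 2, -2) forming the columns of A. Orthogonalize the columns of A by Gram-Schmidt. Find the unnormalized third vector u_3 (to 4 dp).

e_1 = c_1/‖c_1‖ = (-4, 3, 4)/6.4031 = (-0.6247, 0.4685, 0.6247).
r_{12} = e_1·c_2 = -2.1864.
u_2 = c_2 + 2.1864·e_1 = (2.6341, -0.9756, 3.3659).
‖u_2‖ = 4.3840, so e_2 = (0.6009, -0.2225, 0.7678).
r_{13} = e_1·c_3 = -2.8111; r_{23} = e_2·c_3 = 0.4228.
u_3 = c_3 + 2.8111·e_1 − 0.4228·e_2 = (1.9898, 3.4112, -0.5685).

u_3 = (1.9898, 3.4112, -0.5685)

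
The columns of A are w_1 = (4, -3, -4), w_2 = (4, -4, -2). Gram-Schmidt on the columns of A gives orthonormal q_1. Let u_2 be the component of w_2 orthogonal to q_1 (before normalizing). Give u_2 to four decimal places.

w_1 = (4, -3, -4); ‖w_1‖ = 6.4031, so q_1 = (0.6247, -0.4685, -0.6247).
q_1·w_2 = 0.6247·4 + (-0.4685)·(-4) + (-0.6247)·(-2) = 5.6223.
u_2 = w_2 − 5.6223·q_1 = (0.4878, -1.3659, 1.5122).

u_2 = (0.4878, -1.3659, 1.5122)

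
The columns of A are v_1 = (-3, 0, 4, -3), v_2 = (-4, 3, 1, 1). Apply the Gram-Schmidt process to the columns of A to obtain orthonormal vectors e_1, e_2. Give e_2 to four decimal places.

v_1 = (-3, 0, 4, -3); ‖v_1‖ = 5.8310, so e_1 = (-0.5145, 0.0000, 0.6860, -0.5145).
e_1·v_2 = (-0.5145)·(-4) + 0.0000·3 + 0.6860·1 + (-0.5145)·1 = 2.2295.
u_2 = v_2 − 2.2295·e_1 = (-2.8529, 3.0000, -0.5294, 2.1471).
‖u_2‖ = 4.6936, so e_2 = (-0.6078, 0.6392, -0.1128, 0.4574).

e_2 = (-0.6078, 0.6392, -0.1128, 0.4574)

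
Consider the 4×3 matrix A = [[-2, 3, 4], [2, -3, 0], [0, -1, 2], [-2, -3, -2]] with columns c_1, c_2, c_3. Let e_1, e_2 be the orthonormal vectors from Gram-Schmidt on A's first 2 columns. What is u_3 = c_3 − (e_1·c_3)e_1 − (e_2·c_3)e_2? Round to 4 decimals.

u_3 = (2.2133, 1.7867, 2.5600, -0.4267)

e_1 = c_1/‖c_1‖ = (-2, 2, 0, -2)/3.4641 = (-0.5774, 0.5774, 0.0000, -0.5774).
r_{12} = e_1·c_2 = -1.7321.
u_2 = c_2 + 1.7321·e_1 = (2.0000, -2.0000, -1.0000, -4.0000).
‖u_2‖ = 5.0000, so e_2 = (0.4000, -0.4000, -0.2000, -0.8000).
r_{13} = e_1·c_3 = -1.1547; r_{23} = e_2·c_3 = 2.8000.
u_3 = c_3 + 1.1547·e_1 − 2.8000·e_2 = (2.2133, 1.7867, 2.5600, -0.4267).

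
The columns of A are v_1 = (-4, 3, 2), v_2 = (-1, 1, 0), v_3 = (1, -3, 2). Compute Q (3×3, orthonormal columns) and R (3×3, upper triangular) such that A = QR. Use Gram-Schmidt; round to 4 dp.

Q = [[-0.7428, -0.0619, -0.6667], [0.5571, 0.4952, -0.6667], [0.3714, -0.8666, -0.3333]], R = [[5.3852, 1.2999, -1.6713], [0.0000, 0.5571, -3.2806], [0.0000, 0.0000, 0.6667]]

v_1 = (-4, 3, 2); ‖v_1‖ = 5.3852, so e_1 = (-0.7428, 0.5571, 0.3714).
e_1·v_2 = (-0.7428)·(-1) + 0.5571·1 + 0.3714·0 = 1.2999.
u_2 = v_2 − 1.2999·e_1 = (-0.0345, 0.2759, -0.4828).
‖u_2‖ = 0.5571, so e_2 = (-0.0619, 0.4952, -0.8666).
e_1·v_3 = (-0.7428)·1 + 0.5571·(-3) + 0.3714·2 = -1.6713; e_2·v_3 = (-0.0619)·1 + 0.4952·(-3) + (-0.8666)·2 = -3.2806.
u_3 = v_3 + 1.6713·e_1 + 3.2806·e_2 = (-0.4444, -0.4444, -0.2222).
‖u_3‖ = 0.6667, so e_3 = (-0.6667, -0.6667, -0.3333).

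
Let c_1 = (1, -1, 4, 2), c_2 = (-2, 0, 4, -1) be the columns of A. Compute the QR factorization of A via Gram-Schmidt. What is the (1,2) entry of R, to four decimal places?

r_{12} = 2.5584

c_1 = (1, -1, 4, 2); ‖c_1‖ = 4.6904, so e_1 = (0.2132, -0.2132, 0.8528, 0.4264).
r_{12} = e_1·c_2 = 2.5584.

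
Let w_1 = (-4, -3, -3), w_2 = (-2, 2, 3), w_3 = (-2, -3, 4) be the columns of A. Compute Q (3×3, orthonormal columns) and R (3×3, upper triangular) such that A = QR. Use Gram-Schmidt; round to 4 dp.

q_1 = w_1/‖w_1‖ = (-4, -3, -3)/5.8310 = (-0.6860, -0.5145, -0.5145).
r_{12} = q_1·w_2 = -1.2005.
u_2 = w_2 + 1.2005·q_1 = (-2.8235, 1.3824, 2.3824).
‖u_2‖ = 3.9445, so q_2 = (-0.7158, 0.3505, 0.6040).
r_{13} = q_1·w_3 = 0.8575; r_{23} = q_2·w_3 = 2.7962.
u_3 = w_3 − 0.8575·q_1 − 2.7962·q_2 = (0.5898, -3.5388, 2.7524).
‖u_3‖ = 4.5217, so q_3 = (0.1304, -0.7826, 0.6087).

Q = [[-0.6860, -0.7158, 0.1304], [-0.5145, 0.3505, -0.7826], [-0.5145, 0.6040, 0.6087]], R = [[5.8310, -1.2005, 0.8575], [0.0000, 3.9445, 2.7962], [0.0000, 0.0000, 4.5217]]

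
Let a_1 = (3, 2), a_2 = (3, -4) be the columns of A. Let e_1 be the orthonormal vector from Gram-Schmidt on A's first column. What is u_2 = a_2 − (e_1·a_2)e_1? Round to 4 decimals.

u_2 = (2.7692, -4.1538)

a_1 = (3, 2); ‖a_1‖ = 3.6056, so e_1 = (0.8321, 0.5547).
e_1·a_2 = 0.8321·3 + 0.5547·(-4) = 0.2774.
u_2 = a_2 − 0.2774·e_1 = (2.7692, -4.1538).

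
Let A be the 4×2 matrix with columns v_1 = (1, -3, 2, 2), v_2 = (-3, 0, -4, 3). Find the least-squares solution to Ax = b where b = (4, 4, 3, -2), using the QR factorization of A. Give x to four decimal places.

v_1 = (1, -3, 2, 2); ‖v_1‖ = 4.2426, so e_1 = (0.2357, -0.7071, 0.4714, 0.4714).
e_1·v_2 = 0.2357·(-3) + (-0.7071)·0 + 0.4714·(-4) + 0.4714·3 = -1.1785.
u_2 = v_2 + 1.1785·e_1 = (-2.7222, -0.8333, -3.4444, 3.5556).
‖u_2‖ = 5.7106, so e_2 = (-0.4767, -0.1459, -0.6032, 0.6226).
Qᵀb = (-1.4142, -5.5452).
Back-substitute: x_2 = -5.5452/5.7106 = -0.9710.
x_1 = (-1.4142 + 1.1785·(-0.9710))/4.2426 = -0.6031.

x = (-0.6031, -0.9710)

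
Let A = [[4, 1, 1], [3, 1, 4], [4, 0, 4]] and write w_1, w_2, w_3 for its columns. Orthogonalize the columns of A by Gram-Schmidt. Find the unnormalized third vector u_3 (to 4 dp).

u_3 = (-1.9394, 1.9394, 0.4848)

e_1 = w_1/‖w_1‖ = (4, 3, 4)/6.4031 = (0.6247, 0.4685, 0.6247).
r_{12} = e_1·w_2 = 1.0932.
u_2 = w_2 − 1.0932·e_1 = (0.3171, 0.4878, -0.6829).
‖u_2‖ = 0.8971, so e_2 = (0.3534, 0.5437, -0.7612).
r_{13} = e_1·w_3 = 4.9976; r_{23} = e_2·w_3 = -0.5165.
u_3 = w_3 − 4.9976·e_1 + 0.5165·e_2 = (-1.9394, 1.9394, 0.4848).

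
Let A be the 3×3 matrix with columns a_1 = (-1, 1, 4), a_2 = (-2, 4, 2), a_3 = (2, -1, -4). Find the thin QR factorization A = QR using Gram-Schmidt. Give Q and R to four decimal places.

Q = [[-0.2357, -0.3375, 0.9113], [0.2357, 0.8899, 0.3906], [0.9428, -0.3069, 0.1302]], R = [[4.2426, 3.2998, -4.4783], [0.0000, 3.6209, -0.3375], [0.0000, 0.0000, 0.9113]]

a_1 = (-1, 1, 4); ‖a_1‖ = 4.2426, so e_1 = (-0.2357, 0.2357, 0.9428).
e_1·a_2 = (-0.2357)·(-2) + 0.2357·4 + 0.9428·2 = 3.2998.
u_2 = a_2 − 3.2998·e_1 = (-1.2222, 3.2222, -1.1111).
‖u_2‖ = 3.6209, so e_2 = (-0.3375, 0.8899, -0.3069).
e_1·a_3 = (-0.2357)·2 + 0.2357·(-1) + 0.9428·(-4) = -4.4783; e_2·a_3 = (-0.3375)·2 + 0.8899·(-1) + (-0.3069)·(-4) = -0.3375.
u_3 = a_3 + 4.4783·e_1 + 0.3375·e_2 = (0.8305, 0.3559, 0.1186).
‖u_3‖ = 0.9113, so e_3 = (0.9113, 0.3906, 0.1302).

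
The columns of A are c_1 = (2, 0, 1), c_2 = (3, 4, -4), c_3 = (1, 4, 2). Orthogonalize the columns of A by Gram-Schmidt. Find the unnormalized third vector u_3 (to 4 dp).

q_1 = c_1/‖c_1‖ = (2, 0, 1)/2.2361 = (0.8944, 0.0000, 0.4472).
r_{12} = q_1·c_2 = 0.8944.
u_2 = c_2 − 0.8944·q_1 = (2.2000, 4.0000, -4.4000).
‖u_2‖ = 6.3403, so q_2 = (0.3470, 0.6309, -0.6940).
r_{13} = q_1·c_3 = 1.7889; r_{23} = q_2·c_3 = 1.4826.
u_3 = c_3 − 1.7889·q_1 − 1.4826·q_2 = (-1.1144, 3.0647, 2.2289).

u_3 = (-1.1144, 3.0647, 2.2289)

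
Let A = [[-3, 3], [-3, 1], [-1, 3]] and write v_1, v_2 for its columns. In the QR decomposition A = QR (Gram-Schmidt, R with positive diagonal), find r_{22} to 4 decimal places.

v_1 = (-3, -3, -1); ‖v_1‖ = 4.3589, so e_1 = (-0.6882, -0.6882, -0.2294).
e_1·v_2 = (-0.6882)·3 + (-0.6882)·1 + (-0.2294)·3 = -3.4412.
u_2 = v_2 + 3.4412·e_1 = (0.6316, -1.3684, 2.2105).
r_{22} = ‖u_2‖ = 2.6754.

r_{22} = 2.6754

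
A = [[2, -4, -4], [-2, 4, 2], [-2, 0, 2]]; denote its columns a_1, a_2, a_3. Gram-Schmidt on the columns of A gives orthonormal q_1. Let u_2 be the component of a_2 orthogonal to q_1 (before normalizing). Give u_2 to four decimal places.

a_1 = (2, -2, -2); ‖a_1‖ = 3.4641, so q_1 = (0.5774, -0.5774, -0.5774).
q_1·a_2 = 0.5774·(-4) + (-0.5774)·4 + (-0.5774)·0 = -4.6188.
u_2 = a_2 + 4.6188·q_1 = (-1.3333, 1.3333, -2.6667).

u_2 = (-1.3333, 1.3333, -2.6667)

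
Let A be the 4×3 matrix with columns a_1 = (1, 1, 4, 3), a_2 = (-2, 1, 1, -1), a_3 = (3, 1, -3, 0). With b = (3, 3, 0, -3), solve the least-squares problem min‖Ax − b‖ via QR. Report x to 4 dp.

e_1 = a_1/‖a_1‖ = (1, 1, 4, 3)/5.1962 = (0.1925, 0.1925, 0.7698, 0.5774).
r_{12} = e_1·a_2 = 0.0000.
u_2 = a_2 + 0.0000·e_1 = (-2.0000, 1.0000, 1.0000, -1.0000).
‖u_2‖ = 2.6458, so e_2 = (-0.7559, 0.3780, 0.3780, -0.3780).
r_{13} = e_1·a_3 = -1.5396; r_{23} = e_2·a_3 = -3.0237.
u_3 = a_3 + 1.5396·e_1 + 3.0237·e_2 = (1.0106, 2.4392, -0.6720, -0.2540).
‖u_3‖ = 2.7362, so e_3 = (0.3693, 0.8914, -0.2456, -0.0928).
Qᵀb = (-0.5774, 0.0000, 4.0608).
Back-substitute: x_3 = 4.0608/2.7362 = 1.4841.
x_2 = (0.0000 + 3.0237·1.4841)/2.6458 = 1.6961.
x_1 = (-0.5774 + 0.0000·1.6961 + 1.5396·1.4841)/5.1962 = 0.3286.

x = (0.3286, 1.6961, 1.4841)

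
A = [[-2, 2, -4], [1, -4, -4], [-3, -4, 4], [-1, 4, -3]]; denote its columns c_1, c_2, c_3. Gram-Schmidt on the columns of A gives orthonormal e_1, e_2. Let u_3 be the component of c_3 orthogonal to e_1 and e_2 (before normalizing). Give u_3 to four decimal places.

c_1 = (-2, 1, -3, -1); ‖c_1‖ = 3.8730, so e_1 = (-0.5164, 0.2582, -0.7746, -0.2582).
e_1·c_2 = (-0.5164)·2 + 0.2582·(-4) + (-0.7746)·(-4) + (-0.2582)·4 = 0.0000.
u_2 = c_2 − 0.0000·e_1 = (2.0000, -4.0000, -4.0000, 4.0000).
‖u_2‖ = 7.2111, so e_2 = (0.2774, -0.5547, -0.5547, 0.5547).
e_1·c_3 = (-0.5164)·(-4) + 0.2582·(-4) + (-0.7746)·4 + (-0.2582)·(-3) = -1.2910; e_2·c_3 = 0.2774·(-4) + (-0.5547)·(-4) + (-0.5547)·4 + 0.5547·(-3) = -2.7735.
u_3 = c_3 + 1.2910·e_1 + 2.7735·e_2 = (-3.8974, -5.2051, 1.4615, -1.7949).

u_3 = (-3.8974, -5.2051, 1.4615, -1.7949)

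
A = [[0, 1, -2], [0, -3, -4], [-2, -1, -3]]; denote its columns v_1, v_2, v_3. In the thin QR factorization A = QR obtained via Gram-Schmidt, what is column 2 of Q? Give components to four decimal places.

e_1 = v_1/‖v_1‖ = (0, 0, -2)/2.0000 = (0.0000, 0.0000, -1.0000).
r_{12} = e_1·v_2 = 1.0000.
u_2 = v_2 − 1.0000·e_1 = (1.0000, -3.0000, 0.0000).
‖u_2‖ = 3.1623, so e_2 = (0.3162, -0.9487, 0.0000).

e_2 = (0.3162, -0.9487, 0.0000)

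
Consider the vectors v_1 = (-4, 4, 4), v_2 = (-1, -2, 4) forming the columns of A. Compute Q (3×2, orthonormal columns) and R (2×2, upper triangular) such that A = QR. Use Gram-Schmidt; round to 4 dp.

Q = [[-0.5774, 0.0000], [0.5774, -0.7071], [0.5774, 0.7071]], R = [[6.9282, 1.7321], [0.0000, 4.2426]]

v_1 = (-4, 4, 4); ‖v_1‖ = 6.9282, so q_1 = (-0.5774, 0.5774, 0.5774).
q_1·v_2 = (-0.5774)·(-1) + 0.5774·(-2) + 0.5774·4 = 1.7321.
u_2 = v_2 − 1.7321·q_1 = (0.0000, -3.0000, 3.0000).
‖u_2‖ = 4.2426, so q_2 = (0.0000, -0.7071, 0.7071).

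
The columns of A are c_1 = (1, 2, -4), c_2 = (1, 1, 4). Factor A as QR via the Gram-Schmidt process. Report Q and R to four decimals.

Q = [[0.2182, 0.5132], [0.4364, 0.7094], [-0.8729, 0.4830]], R = [[4.5826, -2.8368], [0.0000, 3.1547]]

c_1 = (1, 2, -4); ‖c_1‖ = 4.5826, so q_1 = (0.2182, 0.4364, -0.8729).
q_1·c_2 = 0.2182·1 + 0.4364·1 + (-0.8729)·4 = -2.8368.
u_2 = c_2 + 2.8368·q_1 = (1.6190, 2.2381, 1.5238).
‖u_2‖ = 3.1547, so q_2 = (0.5132, 0.7094, 0.4830).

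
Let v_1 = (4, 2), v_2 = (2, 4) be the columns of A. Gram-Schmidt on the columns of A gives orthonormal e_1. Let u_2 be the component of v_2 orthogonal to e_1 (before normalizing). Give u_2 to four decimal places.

e_1 = v_1/‖v_1‖ = (4, 2)/4.4721 = (0.8944, 0.4472).
r_{12} = e_1·v_2 = 3.5777.
u_2 = v_2 − 3.5777·e_1 = (-1.2000, 2.4000).

u_2 = (-1.2000, 2.4000)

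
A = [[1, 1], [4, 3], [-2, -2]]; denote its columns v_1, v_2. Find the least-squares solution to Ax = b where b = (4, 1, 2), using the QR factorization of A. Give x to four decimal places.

x = (1.0000, -1.0000)

v_1 = (1, 4, -2); ‖v_1‖ = 4.5826, so q_1 = (0.2182, 0.8729, -0.4364).
q_1·v_2 = 0.2182·1 + 0.8729·3 + (-0.4364)·(-2) = 3.7097.
u_2 = v_2 − 3.7097·q_1 = (0.1905, -0.2381, -0.3810).
‖u_2‖ = 0.4880, so q_2 = (0.3904, -0.4880, -0.7807).
Qᵀb = (0.8729, -0.4880).
Back-substitute: x_2 = -0.4880/0.4880 = -1.0000.
x_1 = (0.8729 − 3.7097·(-1.0000))/4.5826 = 1.0000.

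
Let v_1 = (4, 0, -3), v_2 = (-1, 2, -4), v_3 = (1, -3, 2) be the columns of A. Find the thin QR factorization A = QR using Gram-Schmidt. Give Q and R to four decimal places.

v_1 = (4, 0, -3); ‖v_1‖ = 5.0000, so e_1 = (0.8000, 0.0000, -0.6000).
e_1·v_2 = 0.8000·(-1) + 0.0000·2 + (-0.6000)·(-4) = 1.6000.
u_2 = v_2 − 1.6000·e_1 = (-2.2800, 2.0000, -3.0400).
‖u_2‖ = 4.2942, so e_2 = (-0.5310, 0.4657, -0.7079).
e_1·v_3 = 0.8000·1 + 0.0000·(-3) + (-0.6000)·2 = -0.4000; e_2·v_3 = (-0.5310)·1 + 0.4657·(-3) + (-0.7079)·2 = -3.3441.
u_3 = v_3 + 0.4000·e_1 + 3.3441·e_2 = (-0.4555, -1.4425, -0.6074).
‖u_3‖ = 1.6301, so e_3 = (-0.2794, -0.8849, -0.3726).

Q = [[0.8000, -0.5310, -0.2794], [0.0000, 0.4657, -0.8849], [-0.6000, -0.7079, -0.3726]], R = [[5.0000, 1.6000, -0.4000], [0.0000, 4.2942, -3.3441], [0.0000, 0.0000, 1.6301]]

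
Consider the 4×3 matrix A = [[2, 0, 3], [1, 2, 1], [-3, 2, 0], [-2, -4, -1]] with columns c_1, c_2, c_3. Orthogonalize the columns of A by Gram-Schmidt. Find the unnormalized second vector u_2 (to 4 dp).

c_1 = (2, 1, -3, -2); ‖c_1‖ = 4.2426, so q_1 = (0.4714, 0.2357, -0.7071, -0.4714).
q_1·c_2 = 0.4714·0 + 0.2357·2 + (-0.7071)·2 + (-0.4714)·(-4) = 0.9428.
u_2 = c_2 − 0.9428·q_1 = (-0.4444, 1.7778, 2.6667, -3.5556).

u_2 = (-0.4444, 1.7778, 2.6667, -3.5556)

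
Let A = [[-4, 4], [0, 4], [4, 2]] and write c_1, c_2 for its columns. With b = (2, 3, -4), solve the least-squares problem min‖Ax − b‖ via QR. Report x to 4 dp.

e_1 = c_1/‖c_1‖ = (-4, 0, 4)/5.6569 = (-0.7071, 0.0000, 0.7071).
r_{12} = e_1·c_2 = -1.4142.
u_2 = c_2 + 1.4142·e_1 = (3.0000, 4.0000, 3.0000).
‖u_2‖ = 5.8310, so e_2 = (0.5145, 0.6860, 0.5145).
Qᵀb = (-4.2426, 1.0290).
Back-substitute: x_2 = 1.0290/5.8310 = 0.1765.
x_1 = (-4.2426 + 1.4142·0.1765)/5.6569 = -0.7059.

x = (-0.7059, 0.1765)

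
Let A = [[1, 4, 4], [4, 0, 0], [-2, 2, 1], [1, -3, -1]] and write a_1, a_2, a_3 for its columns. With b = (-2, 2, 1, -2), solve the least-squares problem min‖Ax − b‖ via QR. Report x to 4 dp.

x = (0.4246, 1.6894, -2.2724)

a_1 = (1, 4, -2, 1); ‖a_1‖ = 4.6904, so e_1 = (0.2132, 0.8528, -0.4264, 0.2132).
e_1·a_2 = 0.2132·4 + 0.8528·0 + (-0.4264)·2 + 0.2132·(-3) = -0.6396.
u_2 = a_2 + 0.6396·e_1 = (4.1364, 0.5455, 1.7273, -2.8636).
‖u_2‖ = 5.3470, so e_2 = (0.7736, 0.1020, 0.3230, -0.5356).
e_1·a_3 = 0.2132·4 + 0.8528·0 + (-0.4264)·1 + 0.2132·(-1) = 0.2132; e_2·a_3 = 0.7736·4 + 0.1020·0 + 0.3230·1 + (-0.5356)·(-1) = 3.9529.
u_3 = a_3 − 0.2132·e_1 − 3.9529·e_2 = (0.8967, -0.5851, -0.1860, 1.0715).
‖u_3‖ = 1.5261, so e_3 = (0.5875, -0.3834, -0.1219, 0.7021).
Qᵀb = (0.4264, 0.0510, -3.4679).
Back-substitute: x_3 = -3.4679/1.5261 = -2.2724.
x_2 = (0.0510 − 3.9529·(-2.2724))/5.3470 = 1.6894.
x_1 = (0.4264 + 0.6396·1.6894 − 0.2132·(-2.2724))/4.6904 = 0.4246.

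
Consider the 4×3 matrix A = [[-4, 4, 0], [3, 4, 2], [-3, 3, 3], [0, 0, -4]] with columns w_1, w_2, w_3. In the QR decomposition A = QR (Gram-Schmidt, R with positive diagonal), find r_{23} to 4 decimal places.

r_{23} = 2.6411

e_1 = w_1/‖w_1‖ = (-4, 3, -3, 0)/5.8310 = (-0.6860, 0.5145, -0.5145, 0.0000).
r_{12} = e_1·w_2 = -2.2295.
u_2 = w_2 + 2.2295·e_1 = (2.4706, 5.1471, 1.8529, 0.0000).
‖u_2‖ = 6.0025, so e_2 = (0.4116, 0.8575, 0.3087, 0.0000).
r_{23} = e_2·w_3 = 2.6411.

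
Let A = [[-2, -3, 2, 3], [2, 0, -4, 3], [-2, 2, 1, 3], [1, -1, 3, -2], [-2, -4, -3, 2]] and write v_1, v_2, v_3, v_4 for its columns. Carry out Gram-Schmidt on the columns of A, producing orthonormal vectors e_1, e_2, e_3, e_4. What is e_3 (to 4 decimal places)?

e_3 = (0.3370, -0.5209, -0.0868, 0.6332, -0.4545)

v_1 = (-2, 2, -2, 1, -2); ‖v_1‖ = 4.1231, so e_1 = (-0.4851, 0.4851, -0.4851, 0.2425, -0.4851).
e_1·v_2 = (-0.4851)·(-3) + 0.4851·0 + (-0.4851)·2 + 0.2425·(-1) + (-0.4851)·(-4) = 2.1828.
u_2 = v_2 − 2.1828·e_1 = (-1.9412, -1.0588, 3.0588, -1.5294, -2.9412).
‖u_2‖ = 5.0235, so e_2 = (-0.3864, -0.2108, 0.6089, -0.3045, -0.5855).
e_1·v_3 = (-0.4851)·2 + 0.4851·(-4) + (-0.4851)·1 + 0.2425·3 + (-0.4851)·(-3) = -1.2127; e_2·v_3 = (-0.3864)·2 + (-0.2108)·(-4) + 0.6089·1 + (-0.3045)·3 + (-0.5855)·(-3) = 1.5223.
u_3 = v_3 + 1.2127·e_1 − 1.5223·e_2 = (2.0000, -3.0909, -0.5152, 3.7576, -2.6970).
‖u_3‖ = 5.9340, so e_3 = (0.3370, -0.5209, -0.0868, 0.6332, -0.4545).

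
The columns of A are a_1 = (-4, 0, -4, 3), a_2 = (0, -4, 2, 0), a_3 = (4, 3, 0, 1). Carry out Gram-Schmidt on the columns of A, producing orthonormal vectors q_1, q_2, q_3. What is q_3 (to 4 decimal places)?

q_1 = a_1/‖a_1‖ = (-4, 0, -4, 3)/6.4031 = (-0.6247, 0.0000, -0.6247, 0.4685).
r_{12} = q_1·a_2 = -1.2494.
u_2 = a_2 + 1.2494·q_1 = (-0.7805, -4.0000, 1.2195, 0.5854).
‖u_2‖ = 4.2941, so q_2 = (-0.1818, -0.9315, 0.2840, 0.1363).
r_{13} = q_1·a_3 = -2.0303; r_{23} = q_2·a_3 = -3.3853.
u_3 = a_3 + 2.0303·q_1 + 3.3853·q_2 = (2.1164, -0.1534, -0.3069, 2.4127).
‖u_3‖ = 3.2277, so q_3 = (0.6557, -0.0475, -0.0951, 0.7475).

q_3 = (0.6557, -0.0475, -0.0951, 0.7475)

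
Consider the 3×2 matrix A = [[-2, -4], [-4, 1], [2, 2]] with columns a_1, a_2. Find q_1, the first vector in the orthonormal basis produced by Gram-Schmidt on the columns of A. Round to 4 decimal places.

q_1 = (-0.4082, -0.8165, 0.4082)

q_1 = a_1/‖a_1‖ = (-2, -4, 2)/4.8990 = (-0.4082, -0.8165, 0.4082).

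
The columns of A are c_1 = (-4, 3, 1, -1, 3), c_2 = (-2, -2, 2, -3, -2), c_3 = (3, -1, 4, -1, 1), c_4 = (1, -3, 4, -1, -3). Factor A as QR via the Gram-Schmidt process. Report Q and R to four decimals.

Q = [[-0.6667, -0.3780, 0.5173, -0.2697], [0.5000, -0.4169, 0.0033, 0.1046], [0.1667, 0.3947, 0.7485, 0.5050], [-0.1667, -0.5948, -0.1140, 0.7105], [0.5000, -0.4169, 0.3989, -0.3957]], R = [[6.0000, 0.1667, -1.1667, -2.8333], [0.0000, 4.9972, 1.0395, 4.2968], [0.0000, 0.0000, 5.0555, 2.4187], [0.0000, 0.0000, 0.0000, 1.9129]]

c_1 = (-4, 3, 1, -1, 3); ‖c_1‖ = 6.0000, so q_1 = (-0.6667, 0.5000, 0.1667, -0.1667, 0.5000).
q_1·c_2 = (-0.6667)·(-2) + 0.5000·(-2) + 0.1667·2 + (-0.1667)·(-3) + 0.5000·(-2) = 0.1667.
u_2 = c_2 − 0.1667·q_1 = (-1.8889, -2.0833, 1.9722, -2.9722, -2.0833).
‖u_2‖ = 4.9972, so q_2 = (-0.3780, -0.4169, 0.3947, -0.5948, -0.4169).
q_1·c_3 = (-0.6667)·3 + 0.5000·(-1) + 0.1667·4 + (-0.1667)·(-1) + 0.5000·1 = -1.1667; q_2·c_3 = (-0.3780)·3 + (-0.4169)·(-1) + 0.3947·4 + (-0.5948)·(-1) + (-0.4169)·1 = 1.0395.
u_3 = c_3 + 1.1667·q_1 − 1.0395·q_2 = (2.6151, 0.0167, 3.7842, -0.5762, 2.0167).
‖u_3‖ = 5.0555, so q_3 = (0.5173, 0.0033, 0.7485, -0.1140, 0.3989).
q_1·c_4 = (-0.6667)·1 + 0.5000·(-3) + 0.1667·4 + (-0.1667)·(-1) + 0.5000·(-3) = -2.8333; q_2·c_4 = (-0.3780)·1 + (-0.4169)·(-3) + 0.3947·4 + (-0.5948)·(-1) + (-0.4169)·(-3) = 4.2968; q_3·c_4 = 0.5173·1 + 0.0033·(-3) + 0.7485·4 + (-0.1140)·(-1) + 0.3989·(-3) = 2.4187.
u_4 = c_4 + 2.8333·q_1 − 4.2968·q_2 − 2.4187·q_3 = (-0.5159, 0.2000, 0.9659, 1.3591, -0.7568).
‖u_4‖ = 1.9129, so q_4 = (-0.2697, 0.1046, 0.5050, 0.7105, -0.3957).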